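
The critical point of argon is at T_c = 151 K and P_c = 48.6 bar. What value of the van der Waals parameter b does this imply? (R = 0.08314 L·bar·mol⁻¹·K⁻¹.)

From T_c = 8a/(27Rb) and P_c = a/(27b²): b = R T_c/(8 P_c).
b = (0.08314)(151)/(8×48.6) = 12.554/388.80 = 0.03229 L/mol

b ≈ 0.03229 L/mol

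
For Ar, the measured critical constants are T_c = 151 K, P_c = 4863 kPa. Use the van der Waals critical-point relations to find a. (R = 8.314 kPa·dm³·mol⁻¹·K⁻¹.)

From T_c = 8a/(27Rb) and P_c = a/(27b²): a = 27 R² T_c²/(64 P_c).
a = 27×(8.314)²×(151)²/(64×4863) = 42553736/311232 = 136.7 kPa·dm⁶/mol²

a ≈ 136.7 kPa·dm⁶/mol²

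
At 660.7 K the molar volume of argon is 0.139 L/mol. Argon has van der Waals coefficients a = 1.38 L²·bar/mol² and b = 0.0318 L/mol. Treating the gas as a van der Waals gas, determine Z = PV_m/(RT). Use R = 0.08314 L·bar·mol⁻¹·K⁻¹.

Z ≈ 1.116

P = RT/(V_m − b) − a/V_m² = (0.08314)(660.7)/(0.139 − 0.0318) − 1.38/(0.139)²
  = 54.931/0.10720 − 71.425 = 512.42 − 71.425 = 441.00 bar
Z = PV_m/(RT) = (441.00)(0.139)/((0.08314)(660.7)) = 61.299/54.931 = 1.116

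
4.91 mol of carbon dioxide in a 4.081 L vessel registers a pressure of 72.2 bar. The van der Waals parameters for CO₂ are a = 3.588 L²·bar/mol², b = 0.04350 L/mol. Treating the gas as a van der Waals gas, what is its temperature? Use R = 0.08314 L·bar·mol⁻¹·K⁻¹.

T ≈ 733.2 K

T = (P + a n²/V²)(V − nb)/(nR)
P + a n²/V² = 72.2 + (3.588)(4.91)²/(4.081)² = 77.394 bar
V − nb = 4.081 − (4.91)(0.04350) = 3.8674 L
T = (77.394)(3.8674)/((4.91)(0.08314)) = 733.2 K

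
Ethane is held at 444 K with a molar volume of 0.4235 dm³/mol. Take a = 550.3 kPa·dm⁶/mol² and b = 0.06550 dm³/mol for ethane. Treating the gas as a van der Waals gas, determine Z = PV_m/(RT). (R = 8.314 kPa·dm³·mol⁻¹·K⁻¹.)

Z ≈ 0.8310

P = RT/(V_m − b) − a/V_m² = (8.314)(444)/(0.4235 − 0.06550) − 550.3/(0.4235)²
  = 3691.4/0.35800 − 3068.3 = 10311 − 3068.3 = 7243 kPa
Z = PV_m/(RT) = (7243)(0.4235)/((8.314)(444)) = 3067.4/3691.4 = 0.8310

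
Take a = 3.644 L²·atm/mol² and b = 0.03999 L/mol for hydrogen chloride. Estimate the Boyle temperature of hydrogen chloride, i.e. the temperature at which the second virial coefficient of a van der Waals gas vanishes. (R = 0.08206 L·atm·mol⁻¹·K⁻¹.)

T_B ≈ 1110 K

For a van der Waals gas the second virial coefficient B₂ = b − a/(RT) vanishes at T_B = a/(Rb).
T_B = 3.644/(0.08206×0.03999) = 3.644/0.0032816 = 1110 K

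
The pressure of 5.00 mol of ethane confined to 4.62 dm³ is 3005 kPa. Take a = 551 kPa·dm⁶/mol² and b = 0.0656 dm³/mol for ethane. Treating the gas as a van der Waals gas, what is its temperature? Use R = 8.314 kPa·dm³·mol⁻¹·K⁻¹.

T ≈ 376.9 K

T = (P + a n²/V²)(V − nb)/(nR)
P + a n²/V² = 3005 + (551)(5.00)²/(4.62)² = 3650.4 kPa
V − nb = 4.62 − (5.00)(0.0656) = 4.2920 dm³
T = (3650.4)(4.2920)/((5.00)(8.314)) = 376.9 K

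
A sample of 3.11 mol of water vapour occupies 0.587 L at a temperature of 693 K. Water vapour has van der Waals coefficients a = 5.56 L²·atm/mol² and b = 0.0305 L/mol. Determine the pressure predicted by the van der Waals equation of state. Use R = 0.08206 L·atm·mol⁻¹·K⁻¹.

P ≈ 203.3 atm

P = nRT/(V − nb) − a n²/V²
nRT/(V − nb) = (3.11)(0.08206)(693)/(0.587 − 3.11×0.0305) = 176.86/0.49215 = 359.36 atm
a n²/V² = (5.56)(3.11)²/(0.587)² = 156.07 atm
P = 359.36 − 156.07 = 203.3 atm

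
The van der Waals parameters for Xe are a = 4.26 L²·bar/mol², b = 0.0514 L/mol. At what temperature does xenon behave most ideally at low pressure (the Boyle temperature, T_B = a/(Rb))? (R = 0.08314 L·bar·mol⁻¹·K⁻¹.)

For a van der Waals gas the second virial coefficient B₂ = b − a/(RT) vanishes at T_B = a/(Rb).
T_B = 4.26/(0.08314×0.0514) = 4.26/0.0042734 = 996.9 K

T_B ≈ 996.9 K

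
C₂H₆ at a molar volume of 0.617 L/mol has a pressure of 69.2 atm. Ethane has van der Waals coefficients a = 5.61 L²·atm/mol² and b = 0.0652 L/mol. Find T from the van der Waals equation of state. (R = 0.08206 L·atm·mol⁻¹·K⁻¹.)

T ≈ 564.4 K

T = (P + a/V_m²)(V_m − b)/R
P + a/V_m² = 69.2 + 5.61/(0.617)² = 83.936 atm
V_m − b = 0.617 − 0.0652 = 0.55180 L/mol
T = (83.936)(0.55180)/0.08206 = 564.4 K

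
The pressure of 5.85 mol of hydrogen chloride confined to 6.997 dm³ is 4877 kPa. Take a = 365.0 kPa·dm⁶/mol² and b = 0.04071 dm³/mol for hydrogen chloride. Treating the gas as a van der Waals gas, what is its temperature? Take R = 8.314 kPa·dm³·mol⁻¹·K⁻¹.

T ≈ 713.2 K

T = (P + a n²/V²)(V − nb)/(nR)
P + a n²/V² = 4877 + (365.0)(5.85)²/(6.997)² = 5132.1 kPa
V − nb = 6.997 − (5.85)(0.04071) = 6.7588 dm³
T = (5132.1)(6.7588)/((5.85)(8.314)) = 713.2 K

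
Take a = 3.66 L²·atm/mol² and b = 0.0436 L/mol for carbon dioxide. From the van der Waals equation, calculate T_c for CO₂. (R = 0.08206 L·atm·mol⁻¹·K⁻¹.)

T_c ≈ 303.1 K

For a van der Waals gas, T_c = 8a/(27Rb).
T_c = 8×3.66/(27×0.08206×0.0436) = 29.280/0.096601 = 303.1 K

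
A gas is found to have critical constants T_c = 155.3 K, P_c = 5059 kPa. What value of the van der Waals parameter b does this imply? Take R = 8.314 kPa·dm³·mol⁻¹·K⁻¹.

From T_c = 8a/(27Rb) and P_c = a/(27b²): b = R T_c/(8 P_c).
b = (8.314)(155.3)/(8×5059) = 1291.2/40472 = 0.03190 dm³/mol

b ≈ 0.03190 dm³/mol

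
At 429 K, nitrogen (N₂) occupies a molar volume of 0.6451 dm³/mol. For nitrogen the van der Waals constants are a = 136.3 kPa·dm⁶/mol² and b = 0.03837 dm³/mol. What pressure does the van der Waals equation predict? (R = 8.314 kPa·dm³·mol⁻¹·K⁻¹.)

P ≈ 5551 kPa

P = RT/(V_m − b) − a/V_m²
RT/(V_m − b) = (8.314)(429)/(0.6451 − 0.03837) = 3566.7/0.60673 = 5878.6 kPa
a/V_m² = 136.3/(0.6451)² = 327.52 kPa
P = 5878.6 − 327.52 = 5551 kPa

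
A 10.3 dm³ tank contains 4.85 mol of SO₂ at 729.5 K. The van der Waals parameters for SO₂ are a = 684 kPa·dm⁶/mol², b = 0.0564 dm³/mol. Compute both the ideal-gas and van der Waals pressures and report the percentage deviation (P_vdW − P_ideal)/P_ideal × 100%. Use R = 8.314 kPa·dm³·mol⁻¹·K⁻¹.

Ideal: P_ideal = nRT/V = (4.85)(8.314)(729.5)/10.3 = 2855.88 kPa
vdW: P = nRT/(V − nb) − a n²/V² = 29415.6/10.0265 − 16089.4/106.090 = 2933.79 − 151.658 = 2782.13 kPa
% deviation = (2782.13 − 2855.88)/2855.88 × 100% = -2.58%

-2.58 %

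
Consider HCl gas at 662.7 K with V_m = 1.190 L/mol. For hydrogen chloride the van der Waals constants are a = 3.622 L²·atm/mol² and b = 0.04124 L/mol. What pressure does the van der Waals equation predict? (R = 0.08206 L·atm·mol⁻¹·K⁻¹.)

P ≈ 44.78 atm

P = RT/(V_m − b) − a/V_m²
RT/(V_m − b) = (0.08206)(662.7)/(1.190 − 0.04124) = 54.381/1.1488 = 47.337 atm
a/V_m² = 3.622/(1.190)² = 2.5577 atm
P = 47.337 − 2.5577 = 44.78 atm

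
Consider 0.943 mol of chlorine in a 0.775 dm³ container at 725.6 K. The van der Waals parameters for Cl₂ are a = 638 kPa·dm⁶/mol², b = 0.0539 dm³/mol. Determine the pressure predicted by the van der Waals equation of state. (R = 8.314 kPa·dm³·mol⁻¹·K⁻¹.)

P = nRT/(V − nb) − a n²/V²
nRT/(V − nb) = (0.943)(8.314)(725.6)/(0.775 − 0.943×0.0539) = 5688.8/0.72417 = 7855.6 kPa
a n²/V² = (638)(0.943)²/(0.775)² = 944.58 kPa
P = 7855.6 − 944.58 = 6911 kPa

P ≈ 6911 kPa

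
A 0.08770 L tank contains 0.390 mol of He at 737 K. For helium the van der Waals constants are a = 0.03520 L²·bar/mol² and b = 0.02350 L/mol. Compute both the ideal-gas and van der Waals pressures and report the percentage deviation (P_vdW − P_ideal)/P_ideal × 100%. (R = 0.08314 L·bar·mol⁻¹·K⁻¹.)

Ideal: P_ideal = nRT/V = (0.390)(0.08314)(737)/0.08770 = 272.485 bar
vdW: P = nRT/(V − nb) − a n²/V² = 23.8969/0.0785350 − 0.00535392/0.00769129 = 304.283 − 0.696102 = 303.587 bar
% deviation = (303.587 − 272.485)/272.485 × 100% = 11.41%

11.41 %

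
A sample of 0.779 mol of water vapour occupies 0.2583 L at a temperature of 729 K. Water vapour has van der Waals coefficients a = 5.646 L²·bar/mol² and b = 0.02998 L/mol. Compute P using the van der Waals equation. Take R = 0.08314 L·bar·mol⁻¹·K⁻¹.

P ≈ 149.6 bar

P = nRT/(V − nb) − a n²/V²
nRT/(V − nb) = (0.779)(0.08314)(729)/(0.2583 − 0.779×0.02998) = 47.214/0.23495 = 200.95 bar
a n²/V² = (5.646)(0.779)²/(0.2583)² = 51.353 bar
P = 200.95 − 51.353 = 149.6 bar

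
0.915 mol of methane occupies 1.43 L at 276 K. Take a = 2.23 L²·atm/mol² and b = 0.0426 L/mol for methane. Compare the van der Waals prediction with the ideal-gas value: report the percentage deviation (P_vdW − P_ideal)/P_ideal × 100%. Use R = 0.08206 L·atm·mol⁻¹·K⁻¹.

-3.50 %

Ideal: P_ideal = nRT/V = (0.915)(0.08206)(276)/1.43 = 14.4919 atm
vdW: P = nRT/(V − nb) − a n²/V² = 20.7234/1.39102 − 1.86701/2.04490 = 14.8980 − 0.913008 = 13.9850 atm
% deviation = (13.9850 − 14.4919)/14.4919 × 100% = -3.50%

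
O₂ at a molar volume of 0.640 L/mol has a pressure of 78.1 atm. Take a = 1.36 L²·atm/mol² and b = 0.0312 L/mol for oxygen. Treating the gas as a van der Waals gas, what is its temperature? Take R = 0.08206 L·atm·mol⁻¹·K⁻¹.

T ≈ 604.1 K

T = (P + a/V_m²)(V_m − b)/R
P + a/V_m² = 78.1 + 1.36/(0.640)² = 81.420 atm
V_m − b = 0.640 − 0.0312 = 0.60880 L/mol
T = (81.420)(0.60880)/0.08206 = 604.1 K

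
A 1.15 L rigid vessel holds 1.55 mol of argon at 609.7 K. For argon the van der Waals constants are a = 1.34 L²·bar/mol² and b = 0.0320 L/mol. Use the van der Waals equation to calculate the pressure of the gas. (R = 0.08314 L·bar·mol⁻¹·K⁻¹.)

P ≈ 68.97 bar

P = nRT/(V − nb) − a n²/V²
nRT/(V − nb) = (1.55)(0.08314)(609.7)/(1.15 − 1.55×0.0320) = 78.570/1.1004 = 71.401 bar
a n²/V² = (1.34)(1.55)²/(1.15)² = 2.4343 bar
P = 71.401 − 2.4343 = 68.97 bar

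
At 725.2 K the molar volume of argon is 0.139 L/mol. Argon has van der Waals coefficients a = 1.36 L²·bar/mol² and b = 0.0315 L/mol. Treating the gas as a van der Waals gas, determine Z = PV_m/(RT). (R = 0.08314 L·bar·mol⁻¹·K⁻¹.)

P = RT/(V_m − b) − a/V_m² = (0.08314)(725.2)/(0.139 − 0.0315) − 1.36/(0.139)²
  = 60.293/0.10750 − 70.390 = 560.87 − 70.390 = 490.48 bar
Z = PV_m/(RT) = (490.48)(0.139)/((0.08314)(725.2)) = 68.177/60.293 = 1.131

Z ≈ 1.131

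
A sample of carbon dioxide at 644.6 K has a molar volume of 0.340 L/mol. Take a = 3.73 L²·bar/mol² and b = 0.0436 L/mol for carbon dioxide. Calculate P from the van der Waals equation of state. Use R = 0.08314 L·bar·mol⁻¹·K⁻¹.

P ≈ 148.5 bar

P = RT/(V_m − b) − a/V_m²
RT/(V_m − b) = (0.08314)(644.6)/(0.340 − 0.0436) = 53.592/0.29640 = 180.81 bar
a/V_m² = 3.73/(0.340)² = 32.266 bar
P = 180.81 − 32.266 = 148.5 bar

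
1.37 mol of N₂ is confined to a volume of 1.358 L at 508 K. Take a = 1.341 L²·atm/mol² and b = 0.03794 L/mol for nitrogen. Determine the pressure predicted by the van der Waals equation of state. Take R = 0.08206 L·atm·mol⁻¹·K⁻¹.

P = nRT/(V − nb) − a n²/V²
nRT/(V − nb) = (1.37)(0.08206)(508)/(1.358 − 1.37×0.03794) = 57.110/1.3060 = 43.729 atm
a n²/V² = (1.341)(1.37)²/(1.358)² = 1.3648 atm
P = 43.729 − 1.3648 = 42.36 atm

P ≈ 42.36 atm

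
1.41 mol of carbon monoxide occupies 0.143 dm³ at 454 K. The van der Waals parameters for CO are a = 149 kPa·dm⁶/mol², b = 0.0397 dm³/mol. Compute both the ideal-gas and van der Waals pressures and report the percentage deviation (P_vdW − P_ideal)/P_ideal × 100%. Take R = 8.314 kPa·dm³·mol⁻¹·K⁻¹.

Ideal: P_ideal = nRT/V = (1.41)(8.314)(454)/0.143 = 37217.7 kPa
vdW: P = nRT/(V − nb) − a n²/V² = 5322.12/0.0870230 − 296.227/0.0204490 = 61157.6 − 14486.1 = 46671.5 kPa
% deviation = (46671.5 − 37217.7)/37217.7 × 100% = 25.40%

25.40 %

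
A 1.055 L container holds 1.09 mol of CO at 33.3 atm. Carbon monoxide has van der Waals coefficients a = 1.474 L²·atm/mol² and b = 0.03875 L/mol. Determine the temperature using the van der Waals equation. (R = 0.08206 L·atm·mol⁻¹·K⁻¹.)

T = (P + a n²/V²)(V − nb)/(nR)
P + a n²/V² = 33.3 + (1.474)(1.09)²/(1.055)² = 34.873 atm
V − nb = 1.055 − (1.09)(0.03875) = 1.0128 L
T = (34.873)(1.0128)/((1.09)(0.08206)) = 394.9 K

T ≈ 394.9 K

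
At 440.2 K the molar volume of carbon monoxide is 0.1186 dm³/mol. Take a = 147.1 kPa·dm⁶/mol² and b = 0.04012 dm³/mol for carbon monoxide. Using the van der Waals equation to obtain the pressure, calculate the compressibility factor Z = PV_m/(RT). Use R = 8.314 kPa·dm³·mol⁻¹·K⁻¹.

P = RT/(V_m − b) − a/V_m² = (8.314)(440.2)/(0.1186 − 0.04012) − 147.1/(0.1186)²
  = 3659.8/0.078480 − 10458 = 46634 − 10458 = 36176 kPa
Z = PV_m/(RT) = (36176)(0.1186)/((8.314)(440.2)) = 4290.5/3659.8 = 1.172

Z ≈ 1.172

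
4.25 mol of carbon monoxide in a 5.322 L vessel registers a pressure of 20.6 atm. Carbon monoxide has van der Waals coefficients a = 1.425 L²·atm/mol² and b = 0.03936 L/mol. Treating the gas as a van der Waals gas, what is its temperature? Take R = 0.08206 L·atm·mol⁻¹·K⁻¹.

T ≈ 317.9 K

T = (P + a n²/V²)(V − nb)/(nR)
P + a n²/V² = 20.6 + (1.425)(4.25)²/(5.322)² = 21.509 atm
V − nb = 5.322 − (4.25)(0.03936) = 5.1547 L
T = (21.509)(5.1547)/((4.25)(0.08206)) = 317.9 K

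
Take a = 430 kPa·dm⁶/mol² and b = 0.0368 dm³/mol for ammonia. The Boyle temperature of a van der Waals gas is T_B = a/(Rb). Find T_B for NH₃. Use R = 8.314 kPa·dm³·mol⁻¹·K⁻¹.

For a van der Waals gas the second virial coefficient B₂ = b − a/(RT) vanishes at T_B = a/(Rb).
T_B = 430/(8.314×0.0368) = 430/0.30596 = 1405 K

T_B ≈ 1405 K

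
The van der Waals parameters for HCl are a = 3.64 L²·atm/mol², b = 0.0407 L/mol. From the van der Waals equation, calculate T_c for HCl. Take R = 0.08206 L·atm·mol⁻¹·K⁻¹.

For a van der Waals gas, T_c = 8a/(27Rb).
T_c = 8×3.64/(27×0.08206×0.0407) = 29.120/0.090176 = 322.9 K

T_c ≈ 322.9 K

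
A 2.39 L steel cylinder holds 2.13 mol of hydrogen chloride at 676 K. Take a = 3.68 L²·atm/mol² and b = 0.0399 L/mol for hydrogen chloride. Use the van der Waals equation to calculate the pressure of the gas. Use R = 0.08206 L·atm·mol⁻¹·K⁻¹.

P ≈ 48.34 atm

P = nRT/(V − nb) − a n²/V²
nRT/(V − nb) = (2.13)(0.08206)(676)/(2.39 − 2.13×0.0399) = 118.16/2.3050 = 51.262 atm
a n²/V² = (3.68)(2.13)²/(2.39)² = 2.9229 atm
P = 51.262 − 2.9229 = 48.34 atm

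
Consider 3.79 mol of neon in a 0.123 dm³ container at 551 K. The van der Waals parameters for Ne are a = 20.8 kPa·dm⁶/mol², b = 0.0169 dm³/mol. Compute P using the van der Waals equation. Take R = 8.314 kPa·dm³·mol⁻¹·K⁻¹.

P = nRT/(V − nb) − a n²/V²
nRT/(V − nb) = (3.79)(8.314)(551)/(0.123 − 3.79×0.0169) = 17362/0.058949 = 294526 kPa
a n²/V² = (20.8)(3.79)²/(0.123)² = 19748 kPa
P = 294526 − 19748 = 274778 kPa

P ≈ 274778 kPa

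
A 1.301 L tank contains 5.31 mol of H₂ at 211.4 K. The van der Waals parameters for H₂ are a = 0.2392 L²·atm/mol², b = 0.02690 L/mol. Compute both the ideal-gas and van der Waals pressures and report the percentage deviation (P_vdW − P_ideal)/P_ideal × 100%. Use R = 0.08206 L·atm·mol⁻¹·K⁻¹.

6.71 %

Ideal: P_ideal = nRT/V = (5.31)(0.08206)(211.4)/1.301 = 70.8033 atm
vdW: P = nRT/(V − nb) − a n²/V² = 92.1151/1.15816 − 6.74451/1.69260 = 79.5357 − 3.98470 = 75.5510 atm
% deviation = (75.5510 − 70.8033)/70.8033 × 100% = 6.71%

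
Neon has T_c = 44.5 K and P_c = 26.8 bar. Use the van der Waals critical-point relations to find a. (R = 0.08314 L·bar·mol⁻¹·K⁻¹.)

a ≈ 0.2155 L²·bar/mol²

From T_c = 8a/(27Rb) and P_c = a/(27b²): a = 27 R² T_c²/(64 P_c).
a = 27×(0.08314)²×(44.5)²/(64×26.8) = 369.58/1715.2 = 0.2155 L²·bar/mol²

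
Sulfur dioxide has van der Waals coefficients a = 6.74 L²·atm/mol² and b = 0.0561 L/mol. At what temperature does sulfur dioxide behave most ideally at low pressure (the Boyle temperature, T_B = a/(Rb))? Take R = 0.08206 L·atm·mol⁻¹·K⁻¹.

For a van der Waals gas the second virial coefficient B₂ = b − a/(RT) vanishes at T_B = a/(Rb).
T_B = 6.74/(0.08206×0.0561) = 6.74/0.0046036 = 1464 K

T_B ≈ 1464 K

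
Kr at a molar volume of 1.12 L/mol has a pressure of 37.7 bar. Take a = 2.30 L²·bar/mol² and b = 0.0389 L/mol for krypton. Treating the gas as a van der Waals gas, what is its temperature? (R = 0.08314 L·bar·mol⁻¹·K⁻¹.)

T = (P + a/V_m²)(V_m − b)/R
P + a/V_m² = 37.7 + 2.30/(1.12)² = 39.534 bar
V_m − b = 1.12 − 0.0389 = 1.0811 L/mol
T = (39.534)(1.0811)/0.08314 = 514.1 K

T ≈ 514.1 K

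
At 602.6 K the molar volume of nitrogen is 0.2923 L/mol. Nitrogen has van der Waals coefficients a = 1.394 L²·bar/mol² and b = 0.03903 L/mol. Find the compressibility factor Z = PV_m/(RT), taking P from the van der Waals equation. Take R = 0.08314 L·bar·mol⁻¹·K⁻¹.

P = RT/(V_m − b) − a/V_m² = (0.08314)(602.6)/(0.2923 − 0.03903) − 1.394/(0.2923)²
  = 50.100/0.25327 − 16.316 = 197.81 − 16.316 = 181.49 bar
Z = PV_m/(RT) = (181.49)(0.2923)/((0.08314)(602.6)) = 53.050/50.100 = 1.059

Z ≈ 1.059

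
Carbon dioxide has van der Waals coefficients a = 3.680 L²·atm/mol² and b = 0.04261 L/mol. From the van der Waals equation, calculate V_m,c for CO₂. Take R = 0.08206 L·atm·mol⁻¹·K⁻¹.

V_m,c ≈ 0.1278 L/mol

For a van der Waals gas, V_m,c = 3b.
V_m,c = 3×0.04261 = 0.1278 L/mol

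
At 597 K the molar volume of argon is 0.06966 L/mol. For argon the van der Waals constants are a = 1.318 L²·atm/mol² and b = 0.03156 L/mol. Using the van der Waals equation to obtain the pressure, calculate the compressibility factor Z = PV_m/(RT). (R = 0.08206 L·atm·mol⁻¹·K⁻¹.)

P = RT/(V_m − b) − a/V_m² = (0.08206)(597)/(0.06966 − 0.03156) − 1.318/(0.06966)²
  = 48.990/0.038100 − 271.61 = 1285.8 − 271.61 = 1014.2 atm
Z = PV_m/(RT) = (1014.2)(0.06966)/((0.08206)(597)) = 70.649/48.990 = 1.442

Z ≈ 1.442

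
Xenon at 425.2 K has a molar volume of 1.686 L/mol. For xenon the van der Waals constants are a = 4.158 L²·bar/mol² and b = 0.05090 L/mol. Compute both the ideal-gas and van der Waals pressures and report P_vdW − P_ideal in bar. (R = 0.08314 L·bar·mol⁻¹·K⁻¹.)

ΔP ≈ -0.810 bar

Ideal: P_ideal = RT/V_m = (0.08314)(425.2)/1.686 = 20.9675 bar
vdW: P = RT/(V_m − b) − a/V_m² = 35.3511/1.63510 − 4.158/2.84260 = 21.6201 − 1.46275 = 20.1574 bar
ΔP = 20.1574 − 20.9675 = -0.810 bar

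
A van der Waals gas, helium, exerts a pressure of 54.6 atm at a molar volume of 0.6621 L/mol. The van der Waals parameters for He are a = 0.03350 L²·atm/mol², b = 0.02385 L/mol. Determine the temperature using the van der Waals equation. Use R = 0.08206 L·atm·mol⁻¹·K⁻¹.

T ≈ 425.3 K

T = (P + a/V_m²)(V_m − b)/R
P + a/V_m² = 54.6 + 0.03350/(0.6621)² = 54.676 atm
V_m − b = 0.6621 − 0.02385 = 0.63825 L/mol
T = (54.676)(0.63825)/0.08206 = 425.3 K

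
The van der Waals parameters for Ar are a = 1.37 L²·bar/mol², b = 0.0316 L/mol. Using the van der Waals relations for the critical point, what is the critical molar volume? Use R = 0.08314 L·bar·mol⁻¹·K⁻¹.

V_m,c ≈ 0.09480 L/mol

For a van der Waals gas, V_m,c = 3b.
V_m,c = 3×0.0316 = 0.09480 L/mol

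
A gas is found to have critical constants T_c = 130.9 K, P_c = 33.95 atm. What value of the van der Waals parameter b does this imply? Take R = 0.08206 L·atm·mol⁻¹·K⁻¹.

b ≈ 0.03955 L/mol

From T_c = 8a/(27Rb) and P_c = a/(27b²): b = R T_c/(8 P_c).
b = (0.08206)(130.9)/(8×33.95) = 10.742/271.60 = 0.03955 L/mol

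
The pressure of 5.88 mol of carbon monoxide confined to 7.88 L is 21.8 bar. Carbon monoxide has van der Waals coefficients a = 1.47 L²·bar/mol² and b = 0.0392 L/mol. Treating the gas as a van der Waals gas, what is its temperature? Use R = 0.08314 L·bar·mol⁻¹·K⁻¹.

T ≈ 353.9 K

T = (P + a n²/V²)(V − nb)/(nR)
P + a n²/V² = 21.8 + (1.47)(5.88)²/(7.88)² = 22.619 bar
V − nb = 7.88 − (5.88)(0.0392) = 7.6495 L
T = (22.619)(7.6495)/((5.88)(0.08314)) = 353.9 K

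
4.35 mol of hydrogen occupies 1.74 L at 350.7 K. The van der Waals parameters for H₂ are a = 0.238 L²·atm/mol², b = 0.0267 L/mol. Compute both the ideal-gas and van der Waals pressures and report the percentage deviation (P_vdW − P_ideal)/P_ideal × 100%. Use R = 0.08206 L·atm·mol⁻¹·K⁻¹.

Ideal: P_ideal = nRT/V = (4.35)(0.08206)(350.7)/1.74 = 71.9461 atm
vdW: P = nRT/(V − nb) − a n²/V² = 125.186/1.62386 − 4.50356/3.02760 = 77.0916 − 1.48750 = 75.6041 atm
% deviation = (75.6041 − 71.9461)/71.9461 × 100% = 5.08%

5.08 %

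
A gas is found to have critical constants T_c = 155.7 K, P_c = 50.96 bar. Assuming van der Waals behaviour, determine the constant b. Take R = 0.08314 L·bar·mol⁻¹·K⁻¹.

From T_c = 8a/(27Rb) and P_c = a/(27b²): b = R T_c/(8 P_c).
b = (0.08314)(155.7)/(8×50.96) = 12.945/407.68 = 0.03175 L/mol

b ≈ 0.03175 L/mol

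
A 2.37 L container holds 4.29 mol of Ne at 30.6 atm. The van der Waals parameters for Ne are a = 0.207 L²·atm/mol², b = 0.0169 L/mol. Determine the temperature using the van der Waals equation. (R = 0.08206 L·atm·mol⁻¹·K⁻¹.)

T = (P + a n²/V²)(V − nb)/(nR)
P + a n²/V² = 30.6 + (0.207)(4.29)²/(2.37)² = 31.278 atm
V − nb = 2.37 − (4.29)(0.0169) = 2.2975 L
T = (31.278)(2.2975)/((4.29)(0.08206)) = 204.1 K

T ≈ 204.1 K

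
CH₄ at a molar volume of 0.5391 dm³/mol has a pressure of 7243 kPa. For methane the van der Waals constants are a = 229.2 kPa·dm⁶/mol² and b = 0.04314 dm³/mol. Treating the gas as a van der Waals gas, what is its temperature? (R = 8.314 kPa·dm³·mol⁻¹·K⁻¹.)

T = (P + a/V_m²)(V_m − b)/R
P + a/V_m² = 7243 + 229.2/(0.5391)² = 8031.6 kPa
V_m − b = 0.5391 − 0.04314 = 0.49596 dm³/mol
T = (8031.6)(0.49596)/8.314 = 479.1 K

T ≈ 479.1 K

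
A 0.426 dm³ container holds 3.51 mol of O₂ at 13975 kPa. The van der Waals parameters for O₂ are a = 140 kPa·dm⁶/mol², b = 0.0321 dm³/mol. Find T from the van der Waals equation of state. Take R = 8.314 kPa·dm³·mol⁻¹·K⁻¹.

T = (P + a n²/V²)(V − nb)/(nR)
P + a n²/V² = 13975 + (140)(3.51)²/(0.426)² = 23479 kPa
V − nb = 0.426 − (3.51)(0.0321) = 0.31333 dm³
T = (23479)(0.31333)/((3.51)(8.314)) = 252.1 K

T ≈ 252.1 K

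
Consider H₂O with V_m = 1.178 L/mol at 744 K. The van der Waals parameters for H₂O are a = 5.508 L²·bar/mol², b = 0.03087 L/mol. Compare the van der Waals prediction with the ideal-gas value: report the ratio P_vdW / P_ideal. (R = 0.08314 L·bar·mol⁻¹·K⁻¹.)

P_vdW / P_ideal ≈ 0.9513

Ideal: P_ideal = RT/V_m = (0.08314)(744)/1.178 = 52.5095 bar
vdW: P = RT/(V_m − b) − a/V_m² = 61.8562/1.14713 − 5.508/1.38768 = 53.9226 − 3.96921 = 49.9534 bar
Ratio = 49.9534/52.5095 = 0.9513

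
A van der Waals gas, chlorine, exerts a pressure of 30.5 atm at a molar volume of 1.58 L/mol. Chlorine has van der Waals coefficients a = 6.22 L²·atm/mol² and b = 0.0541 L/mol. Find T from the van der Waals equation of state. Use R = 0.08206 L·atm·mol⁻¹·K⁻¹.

T ≈ 613.5 K

T = (P + a/V_m²)(V_m − b)/R
P + a/V_m² = 30.5 + 6.22/(1.58)² = 32.992 atm
V_m − b = 1.58 − 0.0541 = 1.5259 L/mol
T = (32.992)(1.5259)/0.08206 = 613.5 K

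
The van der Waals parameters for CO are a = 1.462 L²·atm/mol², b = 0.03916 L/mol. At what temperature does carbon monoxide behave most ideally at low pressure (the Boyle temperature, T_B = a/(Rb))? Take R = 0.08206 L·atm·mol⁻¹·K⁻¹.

For a van der Waals gas the second virial coefficient B₂ = b − a/(RT) vanishes at T_B = a/(Rb).
T_B = 1.462/(0.08206×0.03916) = 1.462/0.0032135 = 455.0 K

T_B ≈ 455.0 K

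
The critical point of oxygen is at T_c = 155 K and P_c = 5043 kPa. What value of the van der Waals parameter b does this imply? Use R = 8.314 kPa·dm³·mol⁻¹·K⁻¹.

b ≈ 0.03194 dm³/mol

From T_c = 8a/(27Rb) and P_c = a/(27b²): b = R T_c/(8 P_c).
b = (8.314)(155)/(8×5043) = 1288.7/40344 = 0.03194 dm³/mol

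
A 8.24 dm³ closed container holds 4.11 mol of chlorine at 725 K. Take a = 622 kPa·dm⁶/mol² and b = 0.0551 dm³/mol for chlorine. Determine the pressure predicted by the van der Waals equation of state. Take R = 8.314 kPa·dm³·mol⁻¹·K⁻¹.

P ≈ 2937 kPa

P = nRT/(V − nb) − a n²/V²
nRT/(V − nb) = (4.11)(8.314)(725)/(8.24 − 4.11×0.0551) = 24774/8.0135 = 3091.5 kPa
a n²/V² = (622)(4.11)²/(8.24)² = 154.75 kPa
P = 3091.5 − 154.75 = 2937 kPa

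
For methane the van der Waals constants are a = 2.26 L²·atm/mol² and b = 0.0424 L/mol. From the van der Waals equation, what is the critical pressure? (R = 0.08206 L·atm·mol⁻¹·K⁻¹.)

For a van der Waals gas, P_c = a/(27b²).
P_c = 2.26/(27×(0.0424)²) = 2.26/0.048540 = 46.56 atm

P_c ≈ 46.56 atm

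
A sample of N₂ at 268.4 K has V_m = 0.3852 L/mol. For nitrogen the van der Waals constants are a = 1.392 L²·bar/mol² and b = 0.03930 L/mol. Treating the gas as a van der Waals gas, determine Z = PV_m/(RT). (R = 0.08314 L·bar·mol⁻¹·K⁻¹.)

Z ≈ 0.9517

P = RT/(V_m − b) − a/V_m² = (0.08314)(268.4)/(0.3852 − 0.03930) − 1.392/(0.3852)²
  = 22.315/0.34590 − 9.3814 = 64.513 − 9.3814 = 55.132 bar
Z = PV_m/(RT) = (55.132)(0.3852)/((0.08314)(268.4)) = 21.237/22.315 = 0.9517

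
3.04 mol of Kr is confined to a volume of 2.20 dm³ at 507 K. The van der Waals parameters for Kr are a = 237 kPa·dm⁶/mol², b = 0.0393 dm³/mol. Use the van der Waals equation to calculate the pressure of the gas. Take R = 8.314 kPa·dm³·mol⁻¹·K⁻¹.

P = nRT/(V − nb) − a n²/V²
nRT/(V − nb) = (3.04)(8.314)(507)/(2.20 − 3.04×0.0393) = 12814/2.0805 = 6159.1 kPa
a n²/V² = (237)(3.04)²/(2.20)² = 452.53 kPa
P = 6159.1 − 452.53 = 5707 kPa

P ≈ 5707 kPa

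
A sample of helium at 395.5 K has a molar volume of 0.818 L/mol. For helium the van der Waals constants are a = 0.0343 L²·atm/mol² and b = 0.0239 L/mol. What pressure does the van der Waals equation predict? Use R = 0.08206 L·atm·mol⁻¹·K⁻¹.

P = RT/(V_m − b) − a/V_m²
RT/(V_m − b) = (0.08206)(395.5)/(0.818 − 0.0239) = 32.455/0.79410 = 40.870 atm
a/V_m² = 0.0343/(0.818)² = 0.051261 atm
P = 40.870 − 0.051261 = 40.82 atm

P ≈ 40.82 atm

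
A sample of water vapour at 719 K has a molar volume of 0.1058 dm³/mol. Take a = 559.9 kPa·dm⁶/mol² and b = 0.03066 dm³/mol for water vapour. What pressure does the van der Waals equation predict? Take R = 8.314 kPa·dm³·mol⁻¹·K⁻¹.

P = RT/(V_m − b) − a/V_m²
RT/(V_m − b) = (8.314)(719)/(0.1058 − 0.03066) = 5977.8/0.075140 = 79555 kPa
a/V_m² = 559.9/(0.1058)² = 50019 kPa
P = 79555 − 50019 = 29536 kPa

P ≈ 29536 kPa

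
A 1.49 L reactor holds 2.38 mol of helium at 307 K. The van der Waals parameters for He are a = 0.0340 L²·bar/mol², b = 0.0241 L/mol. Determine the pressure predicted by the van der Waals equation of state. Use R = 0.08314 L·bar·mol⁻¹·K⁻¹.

P ≈ 42.32 bar

P = nRT/(V − nb) − a n²/V²
nRT/(V − nb) = (2.38)(0.08314)(307)/(1.49 − 2.38×0.0241) = 60.747/1.4326 = 42.403 bar
a n²/V² = (0.0340)(2.38)²/(1.49)² = 0.086748 bar
P = 42.403 − 0.086748 = 42.32 bar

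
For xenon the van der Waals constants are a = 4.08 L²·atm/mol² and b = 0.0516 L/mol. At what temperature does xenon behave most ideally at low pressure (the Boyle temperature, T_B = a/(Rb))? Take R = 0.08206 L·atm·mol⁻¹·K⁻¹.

For a van der Waals gas the second virial coefficient B₂ = b − a/(RT) vanishes at T_B = a/(Rb).
T_B = 4.08/(0.08206×0.0516) = 4.08/0.0042343 = 963.6 K

T_B ≈ 963.6 K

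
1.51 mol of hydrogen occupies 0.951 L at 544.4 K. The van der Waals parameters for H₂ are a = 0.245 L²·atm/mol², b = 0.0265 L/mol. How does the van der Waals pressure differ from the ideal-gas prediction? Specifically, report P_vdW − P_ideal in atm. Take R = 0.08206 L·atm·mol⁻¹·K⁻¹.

ΔP ≈ 2.498 atm

Ideal: P_ideal = nRT/V = (1.51)(0.08206)(544.4)/0.951 = 70.9326 atm
vdW: P = nRT/(V − nb) − a n²/V² = 67.4569/0.910985 − 0.558625/0.904401 = 74.0483 − 0.617674 = 73.4306 atm
ΔP = 73.4306 − 70.9326 = 2.498 atm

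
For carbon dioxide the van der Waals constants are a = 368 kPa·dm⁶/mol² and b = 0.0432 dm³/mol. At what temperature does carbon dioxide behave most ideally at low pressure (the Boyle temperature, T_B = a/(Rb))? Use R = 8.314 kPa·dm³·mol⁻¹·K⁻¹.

T_B ≈ 1025 K

For a van der Waals gas the second virial coefficient B₂ = b − a/(RT) vanishes at T_B = a/(Rb).
T_B = 368/(8.314×0.0432) = 368/0.35916 = 1025 K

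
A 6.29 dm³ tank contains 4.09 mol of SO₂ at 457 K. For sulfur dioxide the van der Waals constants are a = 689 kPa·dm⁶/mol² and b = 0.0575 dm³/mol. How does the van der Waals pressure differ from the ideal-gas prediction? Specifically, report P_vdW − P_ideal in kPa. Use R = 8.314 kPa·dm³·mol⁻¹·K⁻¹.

ΔP ≈ -195.4 kPa

Ideal: P_ideal = nRT/V = (4.09)(8.314)(457)/6.29 = 2470.58 kPa
vdW: P = nRT/(V − nb) − a n²/V² = 15539.9/6.05483 − 11525.7/39.5641 = 2566.53 − 291.317 = 2275.21 kPa
ΔP = 2275.21 − 2470.58 = -195.4 kPa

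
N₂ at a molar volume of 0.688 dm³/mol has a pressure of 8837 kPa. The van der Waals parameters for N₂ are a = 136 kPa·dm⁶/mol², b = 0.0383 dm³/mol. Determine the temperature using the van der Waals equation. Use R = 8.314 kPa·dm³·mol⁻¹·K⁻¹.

T ≈ 713.0 K

T = (P + a/V_m²)(V_m − b)/R
P + a/V_m² = 8837 + 136/(0.688)² = 9124.3 kPa
V_m − b = 0.688 − 0.0383 = 0.64970 dm³/mol
T = (9124.3)(0.64970)/8.314 = 713.0 K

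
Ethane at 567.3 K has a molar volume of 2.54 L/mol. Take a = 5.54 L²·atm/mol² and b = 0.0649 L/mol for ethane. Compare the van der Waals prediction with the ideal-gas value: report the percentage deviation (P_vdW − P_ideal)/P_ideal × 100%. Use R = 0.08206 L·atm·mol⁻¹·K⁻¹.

-2.06 %

Ideal: P_ideal = RT/V_m = (0.08206)(567.3)/2.54 = 18.3278 atm
vdW: P = RT/(V_m − b) − a/V_m² = 46.5526/2.47510 − 5.54/6.45160 = 18.8084 − 0.858702 = 17.9497 atm
% deviation = (17.9497 − 18.3278)/18.3278 × 100% = -2.06%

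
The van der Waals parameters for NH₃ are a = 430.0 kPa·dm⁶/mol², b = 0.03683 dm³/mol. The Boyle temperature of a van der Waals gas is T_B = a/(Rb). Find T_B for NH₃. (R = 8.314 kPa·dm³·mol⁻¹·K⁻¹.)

T_B ≈ 1404 K

For a van der Waals gas the second virial coefficient B₂ = b − a/(RT) vanishes at T_B = a/(Rb).
T_B = 430.0/(8.314×0.03683) = 430.0/0.30620 = 1404 K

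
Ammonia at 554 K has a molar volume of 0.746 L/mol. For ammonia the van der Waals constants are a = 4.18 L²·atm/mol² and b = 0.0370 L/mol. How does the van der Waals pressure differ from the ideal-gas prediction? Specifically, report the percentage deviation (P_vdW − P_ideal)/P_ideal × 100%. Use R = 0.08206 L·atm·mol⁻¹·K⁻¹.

-7.11 %

Ideal: P_ideal = RT/V_m = (0.08206)(554)/0.746 = 60.9400 atm
vdW: P = RT/(V_m − b) − a/V_m² = 45.4612/0.709000 − 4.18/0.556516 = 64.1202 − 7.51101 = 56.6092 atm
% deviation = (56.6092 − 60.9400)/60.9400 × 100% = -7.11%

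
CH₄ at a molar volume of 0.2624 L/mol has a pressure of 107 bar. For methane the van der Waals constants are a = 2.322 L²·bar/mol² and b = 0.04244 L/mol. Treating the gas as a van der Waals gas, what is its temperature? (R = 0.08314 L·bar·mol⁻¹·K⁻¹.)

T = (P + a/V_m²)(V_m − b)/R
P + a/V_m² = 107 + 2.322/(0.2624)² = 140.72 bar
V_m − b = 0.2624 − 0.04244 = 0.21996 L/mol
T = (140.72)(0.21996)/0.08314 = 372.3 K

T ≈ 372.3 K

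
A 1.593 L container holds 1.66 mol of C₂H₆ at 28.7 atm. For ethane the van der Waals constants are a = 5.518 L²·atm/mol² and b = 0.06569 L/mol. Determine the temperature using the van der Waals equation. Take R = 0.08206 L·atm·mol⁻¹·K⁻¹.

T ≈ 377.9 K

T = (P + a n²/V²)(V − nb)/(nR)
P + a n²/V² = 28.7 + (5.518)(1.66)²/(1.593)² = 34.692 atm
V − nb = 1.593 − (1.66)(0.06569) = 1.4840 L
T = (34.692)(1.4840)/((1.66)(0.08206)) = 377.9 K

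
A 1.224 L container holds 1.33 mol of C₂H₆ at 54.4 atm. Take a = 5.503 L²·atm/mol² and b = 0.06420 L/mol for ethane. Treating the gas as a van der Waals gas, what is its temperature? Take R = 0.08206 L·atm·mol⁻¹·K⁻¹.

T ≈ 635.3 K

T = (P + a n²/V²)(V − nb)/(nR)
P + a n²/V² = 54.4 + (5.503)(1.33)²/(1.224)² = 60.897 atm
V − nb = 1.224 − (1.33)(0.06420) = 1.1386 L
T = (60.897)(1.1386)/((1.33)(0.08206)) = 635.3 K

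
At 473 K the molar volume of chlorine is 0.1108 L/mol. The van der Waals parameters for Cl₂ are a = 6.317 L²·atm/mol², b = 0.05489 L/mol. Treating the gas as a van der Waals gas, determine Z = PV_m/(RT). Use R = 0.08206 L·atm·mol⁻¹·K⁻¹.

P = RT/(V_m − b) − a/V_m² = (0.08206)(473)/(0.1108 − 0.05489) − 6.317/(0.1108)²
  = 38.814/0.055910 − 514.55 = 694.22 − 514.55 = 179.67 atm
Z = PV_m/(RT) = (179.67)(0.1108)/((0.08206)(473)) = 19.907/38.814 = 0.5129

Z ≈ 0.5129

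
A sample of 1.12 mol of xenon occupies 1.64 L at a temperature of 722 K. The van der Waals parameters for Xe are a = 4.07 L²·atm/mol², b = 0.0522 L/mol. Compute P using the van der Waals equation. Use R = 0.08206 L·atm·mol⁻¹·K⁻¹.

P ≈ 40.06 atm

P = nRT/(V − nb) − a n²/V²
nRT/(V − nb) = (1.12)(0.08206)(722)/(1.64 − 1.12×0.0522) = 66.357/1.5815 = 41.958 atm
a n²/V² = (4.07)(1.12)²/(1.64)² = 1.8982 atm
P = 41.958 − 1.8982 = 40.06 atm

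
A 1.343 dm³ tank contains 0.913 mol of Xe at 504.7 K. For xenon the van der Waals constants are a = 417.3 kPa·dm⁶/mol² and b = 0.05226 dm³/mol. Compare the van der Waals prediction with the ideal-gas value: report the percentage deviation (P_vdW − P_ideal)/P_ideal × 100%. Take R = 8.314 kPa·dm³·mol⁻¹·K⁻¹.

-3.08 %

Ideal: P_ideal = nRT/V = (0.913)(8.314)(504.7)/1.343 = 2852.58 kPa
vdW: P = nRT/(V − nb) − a n²/V² = 3831.02/1.29529 − 347.848/1.80365 = 2957.65 − 192.858 = 2764.79 kPa
% deviation = (2764.79 − 2852.58)/2852.58 × 100% = -3.08%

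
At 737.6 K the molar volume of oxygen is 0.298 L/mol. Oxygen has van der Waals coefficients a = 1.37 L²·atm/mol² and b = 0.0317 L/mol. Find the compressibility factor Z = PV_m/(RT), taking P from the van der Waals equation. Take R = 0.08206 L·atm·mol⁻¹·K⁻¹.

Z ≈ 1.043

P = RT/(V_m − b) − a/V_m² = (0.08206)(737.6)/(0.298 − 0.0317) − 1.37/(0.298)²
  = 60.527/0.26630 − 15.427 = 227.29 − 15.427 = 211.86 atm
Z = PV_m/(RT) = (211.86)(0.298)/((0.08206)(737.6)) = 63.134/60.527 = 1.043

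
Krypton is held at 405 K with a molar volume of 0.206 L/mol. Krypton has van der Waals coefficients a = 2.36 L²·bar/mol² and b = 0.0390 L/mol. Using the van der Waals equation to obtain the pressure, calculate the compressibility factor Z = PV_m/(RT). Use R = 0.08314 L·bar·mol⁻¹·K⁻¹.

P = RT/(V_m − b) − a/V_m² = (0.08314)(405)/(0.206 − 0.0390) − 2.36/(0.206)²
  = 33.672/0.16700 − 55.613 = 201.63 − 55.613 = 146.02 bar
Z = PV_m/(RT) = (146.02)(0.206)/((0.08314)(405)) = 30.080/33.672 = 0.8933

Z ≈ 0.8933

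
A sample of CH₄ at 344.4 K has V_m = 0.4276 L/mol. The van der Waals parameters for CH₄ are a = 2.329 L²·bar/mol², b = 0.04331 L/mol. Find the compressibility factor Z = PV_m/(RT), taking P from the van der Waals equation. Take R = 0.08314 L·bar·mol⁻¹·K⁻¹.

Z ≈ 0.9225

P = RT/(V_m − b) − a/V_m² = (0.08314)(344.4)/(0.4276 − 0.04331) − 2.329/(0.4276)²
  = 28.633/0.38429 − 12.738 = 74.509 − 12.738 = 61.771 bar
Z = PV_m/(RT) = (61.771)(0.4276)/((0.08314)(344.4)) = 26.413/28.633 = 0.9225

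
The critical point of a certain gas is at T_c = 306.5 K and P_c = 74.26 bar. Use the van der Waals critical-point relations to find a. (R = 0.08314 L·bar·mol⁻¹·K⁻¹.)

a ≈ 3.689 L²·bar/mol²

From T_c = 8a/(27Rb) and P_c = a/(27b²): a = 27 R² T_c²/(64 P_c).
a = 27×(0.08314)²×(306.5)²/(64×74.26) = 17533/4752.6 = 3.689 L²·bar/mol²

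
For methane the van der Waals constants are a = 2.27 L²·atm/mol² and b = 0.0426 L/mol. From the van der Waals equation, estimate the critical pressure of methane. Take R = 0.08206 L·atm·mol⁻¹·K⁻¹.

P_c ≈ 46.33 atm

For a van der Waals gas, P_c = a/(27b²).
P_c = 2.27/(27×(0.0426)²) = 2.27/0.048999 = 46.33 atm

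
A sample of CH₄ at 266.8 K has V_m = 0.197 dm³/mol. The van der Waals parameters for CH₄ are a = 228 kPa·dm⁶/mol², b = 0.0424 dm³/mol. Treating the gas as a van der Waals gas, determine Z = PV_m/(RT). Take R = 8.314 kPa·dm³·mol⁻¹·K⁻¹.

Z ≈ 0.7525

P = RT/(V_m − b) − a/V_m² = (8.314)(266.8)/(0.197 − 0.0424) − 228/(0.197)²
  = 2218.2/0.15460 − 5874.9 = 14348 − 5874.9 = 8473 kPa
Z = PV_m/(RT) = (8473)(0.197)/((8.314)(266.8)) = 1669.2/2218.2 = 0.7525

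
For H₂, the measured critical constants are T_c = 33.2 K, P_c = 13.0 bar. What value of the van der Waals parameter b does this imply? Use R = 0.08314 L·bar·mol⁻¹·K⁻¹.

b ≈ 0.02654 L/mol

From T_c = 8a/(27Rb) and P_c = a/(27b²): b = R T_c/(8 P_c).
b = (0.08314)(33.2)/(8×13.0) = 2.7602/104.00 = 0.02654 L/mol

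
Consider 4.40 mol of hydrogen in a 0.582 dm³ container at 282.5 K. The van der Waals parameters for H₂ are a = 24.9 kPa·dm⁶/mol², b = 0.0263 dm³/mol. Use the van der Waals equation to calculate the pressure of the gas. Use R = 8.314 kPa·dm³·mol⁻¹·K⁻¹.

P = nRT/(V − nb) − a n²/V²
nRT/(V − nb) = (4.40)(8.314)(282.5)/(0.582 − 4.40×0.0263) = 10334/0.46628 = 22163 kPa
a n²/V² = (24.9)(4.40)²/(0.582)² = 1423.2 kPa
P = 22163 − 1423.2 = 20740 kPa

P ≈ 20740 kPa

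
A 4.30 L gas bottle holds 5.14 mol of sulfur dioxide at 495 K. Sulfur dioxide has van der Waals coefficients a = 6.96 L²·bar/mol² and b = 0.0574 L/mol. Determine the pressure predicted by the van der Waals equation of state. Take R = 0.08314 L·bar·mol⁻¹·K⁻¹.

P = nRT/(V − nb) − a n²/V²
nRT/(V − nb) = (5.14)(0.08314)(495)/(4.30 − 5.14×0.0574) = 211.53/4.0050 = 52.816 bar
a n²/V² = (6.96)(5.14)²/(4.30)² = 9.9449 bar
P = 52.816 − 9.9449 = 42.87 bar

P ≈ 42.87 bar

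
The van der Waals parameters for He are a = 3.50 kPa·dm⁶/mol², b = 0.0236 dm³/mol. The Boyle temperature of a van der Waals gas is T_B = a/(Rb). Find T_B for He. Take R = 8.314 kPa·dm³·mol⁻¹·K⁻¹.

T_B ≈ 17.84 K

For a van der Waals gas the second virial coefficient B₂ = b − a/(RT) vanishes at T_B = a/(Rb).
T_B = 3.50/(8.314×0.0236) = 3.50/0.19621 = 17.84 K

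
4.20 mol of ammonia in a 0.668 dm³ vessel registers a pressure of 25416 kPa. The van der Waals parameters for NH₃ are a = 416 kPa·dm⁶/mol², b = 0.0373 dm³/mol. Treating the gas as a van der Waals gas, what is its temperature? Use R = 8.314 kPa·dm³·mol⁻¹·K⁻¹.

T ≈ 613.0 K

T = (P + a n²/V²)(V − nb)/(nR)
P + a n²/V² = 25416 + (416)(4.20)²/(0.668)² = 41861 kPa
V − nb = 0.668 − (4.20)(0.0373) = 0.51134 dm³
T = (41861)(0.51134)/((4.20)(8.314)) = 613.0 K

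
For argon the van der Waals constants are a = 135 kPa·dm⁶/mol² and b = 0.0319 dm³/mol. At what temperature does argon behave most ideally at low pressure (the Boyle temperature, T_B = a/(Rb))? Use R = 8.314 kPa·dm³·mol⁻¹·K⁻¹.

T_B ≈ 509.0 K

For a van der Waals gas the second virial coefficient B₂ = b − a/(RT) vanishes at T_B = a/(Rb).
T_B = 135/(8.314×0.0319) = 135/0.26522 = 509.0 K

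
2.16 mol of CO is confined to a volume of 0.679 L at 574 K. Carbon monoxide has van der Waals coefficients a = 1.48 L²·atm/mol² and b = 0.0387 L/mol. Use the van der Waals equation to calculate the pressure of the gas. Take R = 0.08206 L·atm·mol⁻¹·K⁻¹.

P = nRT/(V − nb) − a n²/V²
nRT/(V − nb) = (2.16)(0.08206)(574)/(0.679 − 2.16×0.0387) = 101.74/0.59541 = 170.87 atm
a n²/V² = (1.48)(2.16)²/(0.679)² = 14.977 atm
P = 170.87 − 14.977 = 155.9 atm

P ≈ 155.9 atm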